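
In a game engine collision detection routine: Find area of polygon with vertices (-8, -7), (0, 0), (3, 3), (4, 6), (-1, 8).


Shoelace sum: ((-8)*0 - 0*(-7)) + (0*3 - 3*0) + (3*6 - 4*3) + (4*8 - (-1)*6) + ((-1)*(-7) - (-8)*8)
= 115
Area = |115|/2 = 57.5

57.5


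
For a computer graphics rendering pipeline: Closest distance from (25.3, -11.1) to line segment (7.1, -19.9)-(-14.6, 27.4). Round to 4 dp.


Project P onto AB: t = 0.0079 (clamped to [0,1])
Closest point on segment: (6.9293, -19.528)
Distance: 20.2117

20.2117


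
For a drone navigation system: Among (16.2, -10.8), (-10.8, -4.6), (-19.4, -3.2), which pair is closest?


d(P0,P1) = 27.7027, d(P0,P2) = 36.4022, d(P1,P2) = 8.7132
Closest: P1 and P2

Closest pair: (-10.8, -4.6) and (-19.4, -3.2), distance = 8.7132


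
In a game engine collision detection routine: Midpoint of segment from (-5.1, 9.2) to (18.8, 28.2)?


M = (((-5.1)+18.8)/2, (9.2+28.2)/2)
= (6.85, 18.7)

(6.85, 18.7)


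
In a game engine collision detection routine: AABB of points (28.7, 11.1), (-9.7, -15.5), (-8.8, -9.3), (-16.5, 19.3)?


x range: [-16.5, 28.7]
y range: [-15.5, 19.3]
Bounding box: (-16.5,-15.5) to (28.7,19.3)

(-16.5,-15.5) to (28.7,19.3)


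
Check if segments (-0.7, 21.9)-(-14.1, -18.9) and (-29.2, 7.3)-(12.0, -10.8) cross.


Cross products: d1=1117.37, d2=-806.13, d3=-967.16, d4=956.34
d1*d2 < 0 and d3*d4 < 0? yes

Yes, they intersect


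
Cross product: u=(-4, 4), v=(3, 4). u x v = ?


u x v = u_x*v_y - u_y*v_x = (-4)*4 - 4*3
= (-16) - 12 = -28

-28


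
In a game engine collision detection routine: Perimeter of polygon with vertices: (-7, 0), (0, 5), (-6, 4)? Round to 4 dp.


Sides: (-7, 0)->(0, 5): sqrt(74) = 8.602325, (0, 5)->(-6, 4): sqrt(37) = 6.082763, (-6, 4)->(-7, 0): sqrt(17) = 4.123106
Sum = 18.808194
Perimeter = 18.8082

18.8082


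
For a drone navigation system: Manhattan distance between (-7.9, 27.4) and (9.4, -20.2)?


|(-7.9)-9.4| + |27.4-(-20.2)| = 17.3 + 47.6 = 64.9

64.9


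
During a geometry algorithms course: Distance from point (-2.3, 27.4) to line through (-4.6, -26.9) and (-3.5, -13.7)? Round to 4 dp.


|cross product| = 29.37
|line direction| = sqrt(175.45) = 13.2458
Distance = 29.37/sqrt(175.45) = 2.2173

2.2173


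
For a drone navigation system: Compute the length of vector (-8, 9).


|u| = sqrt((-8)^2 + 9^2) = sqrt(145) = 12.0416

12.0416


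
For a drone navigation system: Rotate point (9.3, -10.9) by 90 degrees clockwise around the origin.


90° CW: (x,y) -> (y, -x)
(9.3,-10.9) -> (-10.9, -9.3)

(-10.9, -9.3)


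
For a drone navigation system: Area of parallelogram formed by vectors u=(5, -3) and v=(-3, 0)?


|u x v| = |5*0 - (-3)*(-3)|
= |0 - 9| = 9

9


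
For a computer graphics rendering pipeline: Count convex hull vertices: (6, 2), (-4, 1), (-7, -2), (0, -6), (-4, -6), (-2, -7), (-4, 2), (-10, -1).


Convex hull vertices (CCW): (-10, -1), (-4, -6), (-2, -7), (0, -6), (6, 2), (-4, 2)
Count = 6

6


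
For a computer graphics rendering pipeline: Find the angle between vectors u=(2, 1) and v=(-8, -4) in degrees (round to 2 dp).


u.v = -20, |u| = sqrt(5) = 2.2361, |v| = sqrt(80) = 8.9443
cos(theta) = u.v/(|u||v|) = -20/sqrt(400) = -1
theta = acos(-1) = 180 degrees

180 degrees


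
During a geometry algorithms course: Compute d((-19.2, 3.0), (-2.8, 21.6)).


dx=16.4, dy=18.6
d^2 = 16.4^2 + 18.6^2 = 614.92
d = sqrt(614.92) = 24.7976

24.7976


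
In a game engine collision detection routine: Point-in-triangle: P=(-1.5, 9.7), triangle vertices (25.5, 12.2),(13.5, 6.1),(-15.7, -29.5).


Cross products: AB x AP = -134.7, BC x BP = -639.12, CA x CP = 1022.9
All same sign? no

No, outside


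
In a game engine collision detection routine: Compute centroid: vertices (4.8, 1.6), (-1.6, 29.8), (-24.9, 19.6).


Centroid = ((x_A+x_B+x_C)/3, (y_A+y_B+y_C)/3)
= ((4.8+(-1.6)+(-24.9))/3, (1.6+29.8+19.6)/3)
= (-7.2333, 17)

(-7.2333, 17)


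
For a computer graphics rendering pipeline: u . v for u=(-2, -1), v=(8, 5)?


u . v = u_x*v_x + u_y*v_y = (-2)*8 + (-1)*5
= (-16) + (-5) = -21

-21


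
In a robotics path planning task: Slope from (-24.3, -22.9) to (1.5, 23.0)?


slope = (y2-y1)/(x2-x1) = (23-(-22.9))/(1.5-(-24.3)) = 45.9/25.8 = 1.7791

1.7791


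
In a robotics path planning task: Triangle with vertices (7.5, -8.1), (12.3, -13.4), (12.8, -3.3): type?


Side lengths squared: AB^2=51.13, BC^2=102.26, CA^2=51.13
Sorted: [51.13, 51.13, 102.26]
By sides: Isosceles, By angles: Right

Isosceles, Right


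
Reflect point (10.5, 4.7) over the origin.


Reflection over origin: (x,y) -> (-x,-y)
(10.5, 4.7) -> (-10.5, -4.7)

(-10.5, -4.7)


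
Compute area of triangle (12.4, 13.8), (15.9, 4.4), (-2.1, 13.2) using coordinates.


Area = |x_A(y_B-y_C) + x_B(y_C-y_A) + x_C(y_A-y_B)|/2
= |(-109.12) + (-9.54) + (-19.74)|/2
= 138.4/2 = 69.2

69.2


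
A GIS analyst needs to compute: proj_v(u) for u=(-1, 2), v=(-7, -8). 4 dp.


u.v = -9, |v| = sqrt(113) = 10.6301
Scalar projection = u.v / |v| = -9 / sqrt(113) = -0.8466

-0.8466


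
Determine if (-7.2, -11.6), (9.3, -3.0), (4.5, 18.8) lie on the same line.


Cross product: (9.3-(-7.2))*(18.8-(-11.6)) - ((-3)-(-11.6))*(4.5-(-7.2))
= 400.98

No, not collinear


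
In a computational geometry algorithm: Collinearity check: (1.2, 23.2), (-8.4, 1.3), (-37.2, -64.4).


Cross product: ((-8.4)-1.2)*((-64.4)-23.2) - (1.3-23.2)*((-37.2)-1.2)
= 0

Yes, collinear


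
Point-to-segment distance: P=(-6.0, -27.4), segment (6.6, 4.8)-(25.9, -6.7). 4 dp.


Project P onto AB: t = 0.2519 (clamped to [0,1])
Closest point on segment: (11.4608, 1.9037)
Distance: 34.1114

34.1114


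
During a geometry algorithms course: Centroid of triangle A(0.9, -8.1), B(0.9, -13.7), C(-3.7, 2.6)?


Centroid = ((x_A+x_B+x_C)/3, (y_A+y_B+y_C)/3)
= ((0.9+0.9+(-3.7))/3, ((-8.1)+(-13.7)+2.6)/3)
= (-0.6333, -6.4)

(-0.6333, -6.4)


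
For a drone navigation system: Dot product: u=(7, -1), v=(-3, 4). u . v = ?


u . v = u_x*v_x + u_y*v_y = 7*(-3) + (-1)*4
= (-21) + (-4) = -25

-25


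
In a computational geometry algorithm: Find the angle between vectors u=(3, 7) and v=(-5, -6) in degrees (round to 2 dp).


u.v = -57, |u| = sqrt(58) = 7.6158, |v| = sqrt(61) = 7.8102
cos(theta) = u.v/(|u||v|) = -57/sqrt(3538) = -0.958288
theta = acos(-0.958288) = 163.39 degrees

163.39 degrees


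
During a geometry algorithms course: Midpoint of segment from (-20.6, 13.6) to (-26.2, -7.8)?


M = (((-20.6)+(-26.2))/2, (13.6+(-7.8))/2)
= (-23.4, 2.9)

(-23.4, 2.9)


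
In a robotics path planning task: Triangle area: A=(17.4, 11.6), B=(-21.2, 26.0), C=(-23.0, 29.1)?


Area = |x_A(y_B-y_C) + x_B(y_C-y_A) + x_C(y_A-y_B)|/2
= |(-53.94) + (-371) + 331.2|/2
= 93.74/2 = 46.87

46.87


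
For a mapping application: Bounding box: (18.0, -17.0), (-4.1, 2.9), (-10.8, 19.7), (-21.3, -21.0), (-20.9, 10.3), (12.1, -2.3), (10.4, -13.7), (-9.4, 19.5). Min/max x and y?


x range: [-21.3, 18]
y range: [-21, 19.7]
Bounding box: (-21.3,-21) to (18,19.7)

(-21.3,-21) to (18,19.7)


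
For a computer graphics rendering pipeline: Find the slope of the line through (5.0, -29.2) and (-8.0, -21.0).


slope = (y2-y1)/(x2-x1) = ((-21)-(-29.2))/((-8)-5) = 8.2/(-13) = -0.6308

-0.6308


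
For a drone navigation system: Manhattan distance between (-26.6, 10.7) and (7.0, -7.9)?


|(-26.6)-7| + |10.7-(-7.9)| = 33.6 + 18.6 = 52.2

52.2


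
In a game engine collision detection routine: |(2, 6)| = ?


|u| = sqrt(2^2 + 6^2) = sqrt(40) = 6.3246

6.3246


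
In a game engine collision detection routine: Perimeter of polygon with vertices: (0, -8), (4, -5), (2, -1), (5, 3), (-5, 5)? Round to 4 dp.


Sides: (0, -8)->(4, -5): sqrt(25) = 5, (4, -5)->(2, -1): sqrt(20) = 4.472136, (2, -1)->(5, 3): sqrt(25) = 5, (5, 3)->(-5, 5): sqrt(104) = 10.198039, (-5, 5)->(0, -8): sqrt(194) = 13.928388
Sum = 38.598563
Perimeter = 38.5986

38.5986


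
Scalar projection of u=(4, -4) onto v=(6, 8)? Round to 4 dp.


u.v = -8, |v| = sqrt(100) = 10
Scalar projection = u.v / |v| = -8 / sqrt(100) = -0.8

-0.8


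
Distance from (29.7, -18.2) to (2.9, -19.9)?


dx=-26.8, dy=-1.7
d^2 = (-26.8)^2 + (-1.7)^2 = 721.13
d = sqrt(721.13) = 26.8539

26.8539


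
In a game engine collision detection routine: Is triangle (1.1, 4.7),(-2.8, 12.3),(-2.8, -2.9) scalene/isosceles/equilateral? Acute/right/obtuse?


Side lengths squared: AB^2=72.97, BC^2=231.04, CA^2=72.97
Sorted: [72.97, 72.97, 231.04]
By sides: Isosceles, By angles: Obtuse

Isosceles, Obtuse


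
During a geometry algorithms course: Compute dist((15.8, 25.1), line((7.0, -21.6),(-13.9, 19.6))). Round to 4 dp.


|cross product| = 1338.59
|line direction| = sqrt(2134.25) = 46.1979
Distance = 1338.59/sqrt(2134.25) = 28.9751

28.9751


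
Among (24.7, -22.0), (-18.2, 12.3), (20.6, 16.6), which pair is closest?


d(P0,P1) = 54.9263, d(P0,P2) = 38.8171, d(P1,P2) = 39.0375
Closest: P0 and P2

Closest pair: (24.7, -22.0) and (20.6, 16.6), distance = 38.8171


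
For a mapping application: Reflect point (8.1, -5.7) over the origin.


Reflection over origin: (x,y) -> (-x,-y)
(8.1, -5.7) -> (-8.1, 5.7)

(-8.1, 5.7)


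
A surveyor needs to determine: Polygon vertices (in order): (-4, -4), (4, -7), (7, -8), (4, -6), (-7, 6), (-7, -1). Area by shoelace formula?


Shoelace sum: ((-4)*(-7) - 4*(-4)) + (4*(-8) - 7*(-7)) + (7*(-6) - 4*(-8)) + (4*6 - (-7)*(-6)) + ((-7)*(-1) - (-7)*6) + ((-7)*(-4) - (-4)*(-1))
= 106
Area = |106|/2 = 53

53


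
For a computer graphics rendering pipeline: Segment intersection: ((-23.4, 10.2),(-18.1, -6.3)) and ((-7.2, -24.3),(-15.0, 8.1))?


Cross products: d1=255.78, d2=212.76, d3=84.45, d4=127.47
d1*d2 < 0 and d3*d4 < 0? no

No, they don't intersect


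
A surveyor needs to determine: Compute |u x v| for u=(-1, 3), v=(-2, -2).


|u x v| = |(-1)*(-2) - 3*(-2)|
= |2 - (-6)| = 8

8


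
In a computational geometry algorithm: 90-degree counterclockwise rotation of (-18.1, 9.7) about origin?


90° CCW: (x,y) -> (-y, x)
(-18.1,9.7) -> (-9.7, -18.1)

(-9.7, -18.1)


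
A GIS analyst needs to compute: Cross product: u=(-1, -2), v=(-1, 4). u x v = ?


u x v = u_x*v_y - u_y*v_x = (-1)*4 - (-2)*(-1)
= (-4) - 2 = -6

-6


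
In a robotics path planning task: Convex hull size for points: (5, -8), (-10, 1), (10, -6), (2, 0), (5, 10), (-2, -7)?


Convex hull vertices (CCW): (-10, 1), (-2, -7), (5, -8), (10, -6), (5, 10)
Count = 5

5


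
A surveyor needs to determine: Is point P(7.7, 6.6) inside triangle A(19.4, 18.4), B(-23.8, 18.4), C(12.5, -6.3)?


Cross products: AB x AP = 509.76, BC x BP = 349.71, CA x CP = 207.57
All same sign? yes

Yes, inside


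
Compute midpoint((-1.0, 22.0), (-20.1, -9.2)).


M = (((-1)+(-20.1))/2, (22+(-9.2))/2)
= (-10.55, 6.4)

(-10.55, 6.4)


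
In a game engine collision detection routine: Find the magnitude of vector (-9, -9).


|u| = sqrt((-9)^2 + (-9)^2) = sqrt(162) = 12.7279

12.7279


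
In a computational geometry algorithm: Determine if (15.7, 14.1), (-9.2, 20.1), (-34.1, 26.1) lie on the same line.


Cross product: ((-9.2)-15.7)*(26.1-14.1) - (20.1-14.1)*((-34.1)-15.7)
= 0

Yes, collinear


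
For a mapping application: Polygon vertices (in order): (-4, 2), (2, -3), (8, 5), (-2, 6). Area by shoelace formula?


Shoelace sum: ((-4)*(-3) - 2*2) + (2*5 - 8*(-3)) + (8*6 - (-2)*5) + ((-2)*2 - (-4)*6)
= 120
Area = |120|/2 = 60

60


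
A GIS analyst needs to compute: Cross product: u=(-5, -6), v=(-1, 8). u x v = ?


u x v = u_x*v_y - u_y*v_x = (-5)*8 - (-6)*(-1)
= (-40) - 6 = -46

-46


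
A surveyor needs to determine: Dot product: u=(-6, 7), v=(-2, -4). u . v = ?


u . v = u_x*v_x + u_y*v_y = (-6)*(-2) + 7*(-4)
= 12 + (-28) = -16

-16


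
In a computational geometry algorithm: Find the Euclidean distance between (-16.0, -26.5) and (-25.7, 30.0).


dx=-9.7, dy=56.5
d^2 = (-9.7)^2 + 56.5^2 = 3286.34
d = sqrt(3286.34) = 57.3266

57.3266


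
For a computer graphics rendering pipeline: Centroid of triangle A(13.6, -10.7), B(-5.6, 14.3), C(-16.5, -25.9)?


Centroid = ((x_A+x_B+x_C)/3, (y_A+y_B+y_C)/3)
= ((13.6+(-5.6)+(-16.5))/3, ((-10.7)+14.3+(-25.9))/3)
= (-2.8333, -7.4333)

(-2.8333, -7.4333)


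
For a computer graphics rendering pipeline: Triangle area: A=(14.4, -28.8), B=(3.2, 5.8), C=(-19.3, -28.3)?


Area = |x_A(y_B-y_C) + x_B(y_C-y_A) + x_C(y_A-y_B)|/2
= |491.04 + 1.6 + 667.78|/2
= 1160.42/2 = 580.21

580.21


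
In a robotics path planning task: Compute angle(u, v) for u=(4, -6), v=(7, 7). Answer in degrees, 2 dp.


u.v = -14, |u| = sqrt(52) = 7.2111, |v| = sqrt(98) = 9.8995
cos(theta) = u.v/(|u||v|) = -14/sqrt(5096) = -0.196116
theta = acos(-0.196116) = 101.31 degrees

101.31 degrees


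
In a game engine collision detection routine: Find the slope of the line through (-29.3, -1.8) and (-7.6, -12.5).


slope = (y2-y1)/(x2-x1) = ((-12.5)-(-1.8))/((-7.6)-(-29.3)) = (-10.7)/21.7 = -0.4931

-0.4931


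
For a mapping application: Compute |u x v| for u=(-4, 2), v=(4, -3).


|u x v| = |(-4)*(-3) - 2*4|
= |12 - 8| = 4

4


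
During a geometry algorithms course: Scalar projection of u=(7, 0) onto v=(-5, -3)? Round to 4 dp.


u.v = -35, |v| = sqrt(34) = 5.831
Scalar projection = u.v / |v| = -35 / sqrt(34) = -6.0025

-6.0025


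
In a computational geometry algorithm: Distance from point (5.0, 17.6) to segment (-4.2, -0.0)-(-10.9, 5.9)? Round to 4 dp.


Project P onto AB: t = 0.5295 (clamped to [0,1])
Closest point on segment: (-7.7476, 3.124)
Distance: 19.2887

19.2887


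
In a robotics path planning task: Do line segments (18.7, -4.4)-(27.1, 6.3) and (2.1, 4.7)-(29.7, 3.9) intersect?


Cross products: d1=-237.88, d2=64.16, d3=254.06, d4=-47.98
d1*d2 < 0 and d3*d4 < 0? yes

Yes, they intersect


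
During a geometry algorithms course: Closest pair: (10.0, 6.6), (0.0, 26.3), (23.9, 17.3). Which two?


d(P0,P1) = 22.0928, d(P0,P2) = 17.5414, d(P1,P2) = 25.5384
Closest: P0 and P2

Closest pair: (10.0, 6.6) and (23.9, 17.3), distance = 17.5414


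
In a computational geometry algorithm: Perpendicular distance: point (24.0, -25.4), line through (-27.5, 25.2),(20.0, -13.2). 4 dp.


|cross product| = 425.9
|line direction| = sqrt(3730.81) = 61.0804
Distance = 425.9/sqrt(3730.81) = 6.9728

6.9728


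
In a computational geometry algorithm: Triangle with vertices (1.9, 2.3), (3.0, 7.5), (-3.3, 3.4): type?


Side lengths squared: AB^2=28.25, BC^2=56.5, CA^2=28.25
Sorted: [28.25, 28.25, 56.5]
By sides: Isosceles, By angles: Right

Isosceles, Right


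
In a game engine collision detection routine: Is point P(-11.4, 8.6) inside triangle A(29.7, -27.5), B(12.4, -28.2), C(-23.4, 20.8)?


Cross products: AB x AP = -653.3, BC x BP = -151.24, CA x CP = -68.22
All same sign? yes

Yes, inside


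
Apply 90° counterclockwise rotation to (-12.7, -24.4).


90° CCW: (x,y) -> (-y, x)
(-12.7,-24.4) -> (24.4, -12.7)

(24.4, -12.7)


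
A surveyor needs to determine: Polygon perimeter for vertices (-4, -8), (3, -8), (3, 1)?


Sides: (-4, -8)->(3, -8): sqrt(49) = 7, (3, -8)->(3, 1): sqrt(81) = 9, (3, 1)->(-4, -8): sqrt(130) = 11.401754
Sum = 27.401754
Perimeter = 27.4018

27.4018


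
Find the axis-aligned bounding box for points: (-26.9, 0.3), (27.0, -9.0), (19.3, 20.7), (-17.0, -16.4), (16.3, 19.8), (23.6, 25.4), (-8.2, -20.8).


x range: [-26.9, 27]
y range: [-20.8, 25.4]
Bounding box: (-26.9,-20.8) to (27,25.4)

(-26.9,-20.8) to (27,25.4)


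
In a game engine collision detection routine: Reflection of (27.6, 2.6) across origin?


Reflection over origin: (x,y) -> (-x,-y)
(27.6, 2.6) -> (-27.6, -2.6)

(-27.6, -2.6)


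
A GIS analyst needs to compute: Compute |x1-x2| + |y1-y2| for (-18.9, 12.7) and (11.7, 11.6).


|(-18.9)-11.7| + |12.7-11.6| = 30.6 + 1.1 = 31.7

31.7


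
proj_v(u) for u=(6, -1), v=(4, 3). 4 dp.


u.v = 21, |v| = sqrt(25) = 5
Scalar projection = u.v / |v| = 21 / sqrt(25) = 4.2

4.2


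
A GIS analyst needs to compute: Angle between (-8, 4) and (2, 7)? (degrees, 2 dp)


u.v = 12, |u| = sqrt(80) = 8.9443, |v| = sqrt(53) = 7.2801
cos(theta) = u.v/(|u||v|) = 12/sqrt(4240) = 0.184289
theta = acos(0.184289) = 79.38 degrees

79.38 degrees


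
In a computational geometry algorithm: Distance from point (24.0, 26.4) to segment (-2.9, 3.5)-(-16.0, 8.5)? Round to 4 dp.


Project P onto AB: t = 0 (clamped to [0,1])
Closest point on segment: (-2.9, 3.5)
Distance: 35.3273

35.3273


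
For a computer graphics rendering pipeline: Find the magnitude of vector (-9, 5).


|u| = sqrt((-9)^2 + 5^2) = sqrt(106) = 10.2956

10.2956


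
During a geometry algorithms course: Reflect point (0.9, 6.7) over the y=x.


Reflection over y=x: (x,y) -> (y,x)
(0.9, 6.7) -> (6.7, 0.9)

(6.7, 0.9)


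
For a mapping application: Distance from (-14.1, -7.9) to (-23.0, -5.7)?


dx=-8.9, dy=2.2
d^2 = (-8.9)^2 + 2.2^2 = 84.05
d = sqrt(84.05) = 9.1679

9.1679


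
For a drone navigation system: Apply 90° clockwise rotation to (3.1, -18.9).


90° CW: (x,y) -> (y, -x)
(3.1,-18.9) -> (-18.9, -3.1)

(-18.9, -3.1)


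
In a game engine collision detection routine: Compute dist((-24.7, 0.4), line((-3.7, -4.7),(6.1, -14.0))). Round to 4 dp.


|cross product| = 145.32
|line direction| = sqrt(182.53) = 13.5104
Distance = 145.32/sqrt(182.53) = 10.7562

10.7562


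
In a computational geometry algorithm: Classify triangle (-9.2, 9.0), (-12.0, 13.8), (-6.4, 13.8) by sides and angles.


Side lengths squared: AB^2=30.88, BC^2=31.36, CA^2=30.88
Sorted: [30.88, 30.88, 31.36]
By sides: Isosceles, By angles: Acute

Isosceles, Acute


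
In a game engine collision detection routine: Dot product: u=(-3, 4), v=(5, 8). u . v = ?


u . v = u_x*v_x + u_y*v_y = (-3)*5 + 4*8
= (-15) + 32 = 17

17


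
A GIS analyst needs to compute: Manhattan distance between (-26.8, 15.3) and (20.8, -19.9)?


|(-26.8)-20.8| + |15.3-(-19.9)| = 47.6 + 35.2 = 82.8

82.8


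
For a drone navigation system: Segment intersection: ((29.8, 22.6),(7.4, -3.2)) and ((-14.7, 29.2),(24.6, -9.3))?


Cross products: d1=1453.87, d2=-422.47, d3=-1295.94, d4=580.4
d1*d2 < 0 and d3*d4 < 0? yes

Yes, they intersect


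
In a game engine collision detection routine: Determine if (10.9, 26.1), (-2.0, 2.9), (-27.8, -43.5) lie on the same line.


Cross product: ((-2)-10.9)*((-43.5)-26.1) - (2.9-26.1)*((-27.8)-10.9)
= 0

Yes, collinear


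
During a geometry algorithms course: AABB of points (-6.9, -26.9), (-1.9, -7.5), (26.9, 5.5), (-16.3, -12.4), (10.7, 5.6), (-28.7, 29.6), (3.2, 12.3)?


x range: [-28.7, 26.9]
y range: [-26.9, 29.6]
Bounding box: (-28.7,-26.9) to (26.9,29.6)

(-28.7,-26.9) to (26.9,29.6)


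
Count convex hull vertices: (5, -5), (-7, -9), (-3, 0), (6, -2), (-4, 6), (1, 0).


Convex hull vertices (CCW): (-7, -9), (5, -5), (6, -2), (-4, 6)
Count = 4

4


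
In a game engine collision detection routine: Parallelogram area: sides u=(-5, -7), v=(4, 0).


|u x v| = |(-5)*0 - (-7)*4|
= |0 - (-28)| = 28

28


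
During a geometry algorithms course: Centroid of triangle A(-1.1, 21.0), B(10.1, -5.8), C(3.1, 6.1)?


Centroid = ((x_A+x_B+x_C)/3, (y_A+y_B+y_C)/3)
= (((-1.1)+10.1+3.1)/3, (21+(-5.8)+6.1)/3)
= (4.0333, 7.1)

(4.0333, 7.1)


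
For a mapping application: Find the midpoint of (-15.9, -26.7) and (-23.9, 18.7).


M = (((-15.9)+(-23.9))/2, ((-26.7)+18.7)/2)
= (-19.9, -4)

(-19.9, -4)


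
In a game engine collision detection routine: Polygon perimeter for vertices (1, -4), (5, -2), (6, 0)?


Sides: (1, -4)->(5, -2): sqrt(20) = 4.472136, (5, -2)->(6, 0): sqrt(5) = 2.236068, (6, 0)->(1, -4): sqrt(41) = 6.403124
Sum = 13.111328
Perimeter = 13.1113

13.1113


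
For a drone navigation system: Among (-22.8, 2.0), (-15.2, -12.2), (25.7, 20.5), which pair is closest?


d(P0,P1) = 16.1059, d(P0,P2) = 51.9086, d(P1,P2) = 52.3651
Closest: P0 and P1

Closest pair: (-22.8, 2.0) and (-15.2, -12.2), distance = 16.1059


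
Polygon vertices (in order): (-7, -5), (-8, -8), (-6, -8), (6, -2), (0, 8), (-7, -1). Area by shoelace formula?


Shoelace sum: ((-7)*(-8) - (-8)*(-5)) + ((-8)*(-8) - (-6)*(-8)) + ((-6)*(-2) - 6*(-8)) + (6*8 - 0*(-2)) + (0*(-1) - (-7)*8) + ((-7)*(-5) - (-7)*(-1))
= 224
Area = |224|/2 = 112

112


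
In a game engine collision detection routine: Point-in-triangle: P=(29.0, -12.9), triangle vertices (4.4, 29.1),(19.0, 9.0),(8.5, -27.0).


Cross products: AB x AP = -118.74, BC x BP = 589.95, CA x CP = -1207.86
All same sign? no

No, outside


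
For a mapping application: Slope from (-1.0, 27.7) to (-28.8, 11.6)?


slope = (y2-y1)/(x2-x1) = (11.6-27.7)/((-28.8)-(-1)) = (-16.1)/(-27.8) = 0.5791

0.5791


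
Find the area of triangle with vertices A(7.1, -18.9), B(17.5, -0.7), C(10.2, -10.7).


Area = |x_A(y_B-y_C) + x_B(y_C-y_A) + x_C(y_A-y_B)|/2
= |71 + 143.5 + (-185.64)|/2
= 28.86/2 = 14.43

14.43


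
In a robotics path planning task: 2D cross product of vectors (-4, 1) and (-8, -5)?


u x v = u_x*v_y - u_y*v_x = (-4)*(-5) - 1*(-8)
= 20 - (-8) = 28

28


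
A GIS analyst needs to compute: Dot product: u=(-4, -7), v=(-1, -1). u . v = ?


u . v = u_x*v_x + u_y*v_y = (-4)*(-1) + (-7)*(-1)
= 4 + 7 = 11

11


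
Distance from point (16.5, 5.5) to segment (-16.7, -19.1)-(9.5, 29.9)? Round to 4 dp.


Project P onto AB: t = 0.6722 (clamped to [0,1])
Closest point on segment: (0.9105, 13.8356)
Distance: 17.6781

17.6781


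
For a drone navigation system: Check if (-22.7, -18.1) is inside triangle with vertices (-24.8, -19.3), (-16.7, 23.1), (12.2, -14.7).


Cross products: AB x AP = -79.32, BC x BP = -1417.48, CA x CP = -34.74
All same sign? yes

Yes, inside


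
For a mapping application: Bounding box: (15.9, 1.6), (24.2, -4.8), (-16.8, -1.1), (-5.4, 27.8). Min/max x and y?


x range: [-16.8, 24.2]
y range: [-4.8, 27.8]
Bounding box: (-16.8,-4.8) to (24.2,27.8)

(-16.8,-4.8) to (24.2,27.8)


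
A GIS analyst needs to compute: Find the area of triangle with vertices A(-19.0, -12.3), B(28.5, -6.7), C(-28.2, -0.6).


Area = |x_A(y_B-y_C) + x_B(y_C-y_A) + x_C(y_A-y_B)|/2
= |115.9 + 333.45 + 157.92|/2
= 607.27/2 = 303.635

303.635


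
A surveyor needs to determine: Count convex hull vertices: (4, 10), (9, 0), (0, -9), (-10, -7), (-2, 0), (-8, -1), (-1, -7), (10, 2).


Convex hull vertices (CCW): (-10, -7), (0, -9), (9, 0), (10, 2), (4, 10), (-8, -1)
Count = 6

6


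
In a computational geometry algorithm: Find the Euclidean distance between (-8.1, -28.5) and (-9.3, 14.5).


dx=-1.2, dy=43
d^2 = (-1.2)^2 + 43^2 = 1850.44
d = sqrt(1850.44) = 43.0167

43.0167


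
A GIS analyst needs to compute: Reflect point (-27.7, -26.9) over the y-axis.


Reflection over y-axis: (x,y) -> (-x,y)
(-27.7, -26.9) -> (27.7, -26.9)

(27.7, -26.9)


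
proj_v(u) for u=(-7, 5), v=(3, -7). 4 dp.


u.v = -56, |v| = sqrt(58) = 7.6158
Scalar projection = u.v / |v| = -56 / sqrt(58) = -7.3532

-7.3532


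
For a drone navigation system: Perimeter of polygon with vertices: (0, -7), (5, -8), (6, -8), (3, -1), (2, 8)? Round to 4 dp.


Sides: (0, -7)->(5, -8): sqrt(26) = 5.09902, (5, -8)->(6, -8): sqrt(1) = 1, (6, -8)->(3, -1): sqrt(58) = 7.615773, (3, -1)->(2, 8): sqrt(82) = 9.055385, (2, 8)->(0, -7): sqrt(229) = 15.132746
Sum = 37.902924
Perimeter = 37.9029

37.9029


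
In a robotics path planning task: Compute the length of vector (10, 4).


|u| = sqrt(10^2 + 4^2) = sqrt(116) = 10.7703

10.7703


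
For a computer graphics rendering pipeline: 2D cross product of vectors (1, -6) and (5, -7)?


u x v = u_x*v_y - u_y*v_x = 1*(-7) - (-6)*5
= (-7) - (-30) = 23

23


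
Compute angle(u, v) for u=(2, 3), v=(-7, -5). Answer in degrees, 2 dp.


u.v = -29, |u| = sqrt(13) = 3.6056, |v| = sqrt(74) = 8.6023
cos(theta) = u.v/(|u||v|) = -29/sqrt(962) = -0.934998
theta = acos(-0.934998) = 159.23 degrees

159.23 degrees


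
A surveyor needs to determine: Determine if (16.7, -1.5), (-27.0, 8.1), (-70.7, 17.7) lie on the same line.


Cross product: ((-27)-16.7)*(17.7-(-1.5)) - (8.1-(-1.5))*((-70.7)-16.7)
= 0

Yes, collinear


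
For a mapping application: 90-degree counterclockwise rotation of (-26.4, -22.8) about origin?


90° CCW: (x,y) -> (-y, x)
(-26.4,-22.8) -> (22.8, -26.4)

(22.8, -26.4)


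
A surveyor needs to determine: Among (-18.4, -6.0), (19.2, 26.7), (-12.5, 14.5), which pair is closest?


d(P0,P1) = 49.8302, d(P0,P2) = 21.3321, d(P1,P2) = 33.9666
Closest: P0 and P2

Closest pair: (-18.4, -6.0) and (-12.5, 14.5), distance = 21.3321


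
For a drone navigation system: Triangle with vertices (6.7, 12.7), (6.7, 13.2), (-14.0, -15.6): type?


Side lengths squared: AB^2=0.25, BC^2=1257.93, CA^2=1229.38
Sorted: [0.25, 1229.38, 1257.93]
By sides: Scalene, By angles: Obtuse

Scalene, Obtuse


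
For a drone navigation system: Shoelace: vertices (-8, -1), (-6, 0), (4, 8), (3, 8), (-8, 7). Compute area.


Shoelace sum: ((-8)*0 - (-6)*(-1)) + ((-6)*8 - 4*0) + (4*8 - 3*8) + (3*7 - (-8)*8) + ((-8)*(-1) - (-8)*7)
= 103
Area = |103|/2 = 51.5

51.5


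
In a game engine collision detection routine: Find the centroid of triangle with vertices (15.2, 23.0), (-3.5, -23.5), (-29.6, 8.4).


Centroid = ((x_A+x_B+x_C)/3, (y_A+y_B+y_C)/3)
= ((15.2+(-3.5)+(-29.6))/3, (23+(-23.5)+8.4)/3)
= (-5.9667, 2.6333)

(-5.9667, 2.6333)


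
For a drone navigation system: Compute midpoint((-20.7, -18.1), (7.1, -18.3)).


M = (((-20.7)+7.1)/2, ((-18.1)+(-18.3))/2)
= (-6.8, -18.2)

(-6.8, -18.2)


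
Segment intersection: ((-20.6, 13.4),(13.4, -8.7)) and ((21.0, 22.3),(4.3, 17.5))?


Cross products: d1=-51.05, d2=481.22, d3=1221.96, d4=689.69
d1*d2 < 0 and d3*d4 < 0? no

No, they don't intersect


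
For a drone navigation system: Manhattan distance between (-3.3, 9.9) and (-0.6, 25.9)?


|(-3.3)-(-0.6)| + |9.9-25.9| = 2.7 + 16 = 18.7

18.7


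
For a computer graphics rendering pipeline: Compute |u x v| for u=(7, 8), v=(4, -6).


|u x v| = |7*(-6) - 8*4|
= |(-42) - 32| = 74

74


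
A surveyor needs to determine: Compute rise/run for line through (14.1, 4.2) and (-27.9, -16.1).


slope = (y2-y1)/(x2-x1) = ((-16.1)-4.2)/((-27.9)-14.1) = (-20.3)/(-42) = 0.4833

0.4833


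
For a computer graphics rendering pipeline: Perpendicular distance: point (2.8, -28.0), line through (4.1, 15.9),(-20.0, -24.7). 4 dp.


|cross product| = 1005.21
|line direction| = sqrt(2229.17) = 47.2141
Distance = 1005.21/sqrt(2229.17) = 21.2905

21.2905


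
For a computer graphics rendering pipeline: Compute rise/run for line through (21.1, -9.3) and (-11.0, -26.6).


slope = (y2-y1)/(x2-x1) = ((-26.6)-(-9.3))/((-11)-21.1) = (-17.3)/(-32.1) = 0.5389

0.5389


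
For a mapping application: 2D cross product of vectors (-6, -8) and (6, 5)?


u x v = u_x*v_y - u_y*v_x = (-6)*5 - (-8)*6
= (-30) - (-48) = 18

18


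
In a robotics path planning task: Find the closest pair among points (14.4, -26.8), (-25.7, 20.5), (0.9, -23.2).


d(P0,P1) = 62.0105, d(P0,P2) = 13.9718, d(P1,P2) = 51.1591
Closest: P0 and P2

Closest pair: (14.4, -26.8) and (0.9, -23.2), distance = 13.9718


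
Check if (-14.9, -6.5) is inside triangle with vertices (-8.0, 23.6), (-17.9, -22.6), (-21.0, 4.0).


Cross products: AB x AP = -20.79, BC x BP = -129.71, CA x CP = -256.06
All same sign? yes

Yes, inside


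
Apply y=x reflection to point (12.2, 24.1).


Reflection over y=x: (x,y) -> (y,x)
(12.2, 24.1) -> (24.1, 12.2)

(24.1, 12.2)


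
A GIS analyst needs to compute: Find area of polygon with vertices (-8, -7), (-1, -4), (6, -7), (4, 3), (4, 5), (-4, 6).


Shoelace sum: ((-8)*(-4) - (-1)*(-7)) + ((-1)*(-7) - 6*(-4)) + (6*3 - 4*(-7)) + (4*5 - 4*3) + (4*6 - (-4)*5) + ((-4)*(-7) - (-8)*6)
= 230
Area = |230|/2 = 115

115


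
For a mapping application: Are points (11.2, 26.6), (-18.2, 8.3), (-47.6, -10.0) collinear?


Cross product: ((-18.2)-11.2)*((-10)-26.6) - (8.3-26.6)*((-47.6)-11.2)
= 0

Yes, collinear


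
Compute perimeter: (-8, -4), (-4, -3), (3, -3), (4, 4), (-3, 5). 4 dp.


Sides: (-8, -4)->(-4, -3): sqrt(17) = 4.123106, (-4, -3)->(3, -3): sqrt(49) = 7, (3, -3)->(4, 4): sqrt(50) = 7.071068, (4, 4)->(-3, 5): sqrt(50) = 7.071068, (-3, 5)->(-8, -4): sqrt(106) = 10.29563
Sum = 35.560872
Perimeter = 35.5609

35.5609


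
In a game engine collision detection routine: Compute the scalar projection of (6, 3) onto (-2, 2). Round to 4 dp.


u.v = -6, |v| = sqrt(8) = 2.8284
Scalar projection = u.v / |v| = -6 / sqrt(8) = -2.1213

-2.1213


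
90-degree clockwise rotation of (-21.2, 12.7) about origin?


90° CW: (x,y) -> (y, -x)
(-21.2,12.7) -> (12.7, 21.2)

(12.7, 21.2)


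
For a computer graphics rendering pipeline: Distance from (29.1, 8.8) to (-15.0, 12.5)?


dx=-44.1, dy=3.7
d^2 = (-44.1)^2 + 3.7^2 = 1958.5
d = sqrt(1958.5) = 44.2549

44.2549


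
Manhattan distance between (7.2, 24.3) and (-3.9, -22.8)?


|7.2-(-3.9)| + |24.3-(-22.8)| = 11.1 + 47.1 = 58.2

58.2


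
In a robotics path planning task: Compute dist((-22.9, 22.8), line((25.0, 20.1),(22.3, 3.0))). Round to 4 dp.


|cross product| = 826.38
|line direction| = sqrt(299.7) = 17.3118
Distance = 826.38/sqrt(299.7) = 47.7349

47.7349


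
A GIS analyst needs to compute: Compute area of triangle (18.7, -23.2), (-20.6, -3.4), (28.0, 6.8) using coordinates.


Area = |x_A(y_B-y_C) + x_B(y_C-y_A) + x_C(y_A-y_B)|/2
= |(-190.74) + (-618) + (-554.4)|/2
= 1363.14/2 = 681.57

681.57


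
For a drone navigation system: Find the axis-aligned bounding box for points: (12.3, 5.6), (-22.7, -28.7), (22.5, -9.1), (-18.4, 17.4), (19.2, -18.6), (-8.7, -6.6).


x range: [-22.7, 22.5]
y range: [-28.7, 17.4]
Bounding box: (-22.7,-28.7) to (22.5,17.4)

(-22.7,-28.7) to (22.5,17.4)


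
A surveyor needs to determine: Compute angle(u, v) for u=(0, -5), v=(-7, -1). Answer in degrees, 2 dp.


u.v = 5, |u| = sqrt(25) = 5, |v| = sqrt(50) = 7.0711
cos(theta) = u.v/(|u||v|) = 5/sqrt(1250) = 0.141421
theta = acos(0.141421) = 81.87 degrees

81.87 degrees


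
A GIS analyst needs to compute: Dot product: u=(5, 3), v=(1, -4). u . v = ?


u . v = u_x*v_x + u_y*v_y = 5*1 + 3*(-4)
= 5 + (-12) = -7

-7


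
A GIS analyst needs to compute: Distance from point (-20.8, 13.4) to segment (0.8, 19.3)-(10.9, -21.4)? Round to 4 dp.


Project P onto AB: t = 0.0125 (clamped to [0,1])
Closest point on segment: (0.9262, 18.7915)
Distance: 22.3852

22.3852


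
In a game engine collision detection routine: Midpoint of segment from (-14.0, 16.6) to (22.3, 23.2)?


M = (((-14)+22.3)/2, (16.6+23.2)/2)
= (4.15, 19.9)

(4.15, 19.9)


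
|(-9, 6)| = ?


|u| = sqrt((-9)^2 + 6^2) = sqrt(117) = 10.8167

10.8167


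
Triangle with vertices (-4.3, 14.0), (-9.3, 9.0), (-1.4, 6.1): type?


Side lengths squared: AB^2=50, BC^2=70.82, CA^2=70.82
Sorted: [50, 70.82, 70.82]
By sides: Isosceles, By angles: Acute

Isosceles, Acute


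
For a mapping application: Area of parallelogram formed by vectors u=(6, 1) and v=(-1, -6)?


|u x v| = |6*(-6) - 1*(-1)|
= |(-36) - (-1)| = 35

35


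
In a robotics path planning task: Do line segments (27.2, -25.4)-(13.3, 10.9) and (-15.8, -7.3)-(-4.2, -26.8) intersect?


Cross products: d1=628.54, d2=778.57, d3=1309.31, d4=1159.28
d1*d2 < 0 and d3*d4 < 0? no

No, they don't intersect


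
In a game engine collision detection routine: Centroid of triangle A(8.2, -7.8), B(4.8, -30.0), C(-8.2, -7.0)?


Centroid = ((x_A+x_B+x_C)/3, (y_A+y_B+y_C)/3)
= ((8.2+4.8+(-8.2))/3, ((-7.8)+(-30)+(-7))/3)
= (1.6, -14.9333)

(1.6, -14.9333)


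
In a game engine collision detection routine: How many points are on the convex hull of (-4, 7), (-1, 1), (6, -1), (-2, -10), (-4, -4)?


Convex hull vertices (CCW): (-4, -4), (-2, -10), (6, -1), (-4, 7)
Count = 4

4


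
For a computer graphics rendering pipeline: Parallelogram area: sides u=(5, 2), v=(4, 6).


|u x v| = |5*6 - 2*4|
= |30 - 8| = 22

22


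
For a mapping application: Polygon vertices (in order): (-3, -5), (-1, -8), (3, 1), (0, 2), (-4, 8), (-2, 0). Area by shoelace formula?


Shoelace sum: ((-3)*(-8) - (-1)*(-5)) + ((-1)*1 - 3*(-8)) + (3*2 - 0*1) + (0*8 - (-4)*2) + ((-4)*0 - (-2)*8) + ((-2)*(-5) - (-3)*0)
= 82
Area = |82|/2 = 41

41


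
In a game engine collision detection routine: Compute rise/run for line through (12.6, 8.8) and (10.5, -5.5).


slope = (y2-y1)/(x2-x1) = ((-5.5)-8.8)/(10.5-12.6) = (-14.3)/(-2.1) = 6.8095

6.8095


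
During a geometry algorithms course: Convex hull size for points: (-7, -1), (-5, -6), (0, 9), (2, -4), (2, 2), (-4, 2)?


Convex hull vertices (CCW): (-7, -1), (-5, -6), (2, -4), (2, 2), (0, 9)
Count = 5

5


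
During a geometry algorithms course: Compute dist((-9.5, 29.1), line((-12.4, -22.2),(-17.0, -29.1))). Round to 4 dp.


|cross product| = 215.97
|line direction| = sqrt(68.77) = 8.2928
Distance = 215.97/sqrt(68.77) = 26.0432

26.0432


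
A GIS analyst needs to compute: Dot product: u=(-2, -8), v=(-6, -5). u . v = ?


u . v = u_x*v_x + u_y*v_y = (-2)*(-6) + (-8)*(-5)
= 12 + 40 = 52

52


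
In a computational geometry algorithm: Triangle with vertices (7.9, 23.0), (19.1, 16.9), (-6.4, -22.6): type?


Side lengths squared: AB^2=162.65, BC^2=2210.5, CA^2=2283.85
Sorted: [162.65, 2210.5, 2283.85]
By sides: Scalene, By angles: Acute

Scalene, Acute


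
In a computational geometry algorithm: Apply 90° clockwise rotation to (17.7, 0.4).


90° CW: (x,y) -> (y, -x)
(17.7,0.4) -> (0.4, -17.7)

(0.4, -17.7)


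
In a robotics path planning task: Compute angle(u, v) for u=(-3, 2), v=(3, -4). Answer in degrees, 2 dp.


u.v = -17, |u| = sqrt(13) = 3.6056, |v| = sqrt(25) = 5
cos(theta) = u.v/(|u||v|) = -17/sqrt(325) = -0.94299
theta = acos(-0.94299) = 160.56 degrees

160.56 degrees


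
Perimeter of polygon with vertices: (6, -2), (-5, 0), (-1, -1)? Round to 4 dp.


Sides: (6, -2)->(-5, 0): sqrt(125) = 11.18034, (-5, 0)->(-1, -1): sqrt(17) = 4.123106, (-1, -1)->(6, -2): sqrt(50) = 7.071068
Sum = 22.374514
Perimeter = 22.3745

22.3745


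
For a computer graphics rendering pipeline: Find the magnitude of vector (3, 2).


|u| = sqrt(3^2 + 2^2) = sqrt(13) = 3.6056

3.6056


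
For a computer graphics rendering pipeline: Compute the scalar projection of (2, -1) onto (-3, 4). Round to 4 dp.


u.v = -10, |v| = sqrt(25) = 5
Scalar projection = u.v / |v| = -10 / sqrt(25) = -2

-2


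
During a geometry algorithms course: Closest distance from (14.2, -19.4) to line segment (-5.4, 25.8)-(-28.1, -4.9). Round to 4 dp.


Project P onto AB: t = 0.6467 (clamped to [0,1])
Closest point on segment: (-20.0797, 5.9469)
Distance: 42.6329

42.6329


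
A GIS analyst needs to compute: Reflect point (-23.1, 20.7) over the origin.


Reflection over origin: (x,y) -> (-x,-y)
(-23.1, 20.7) -> (23.1, -20.7)

(23.1, -20.7)


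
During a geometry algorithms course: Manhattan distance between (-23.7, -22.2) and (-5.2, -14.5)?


|(-23.7)-(-5.2)| + |(-22.2)-(-14.5)| = 18.5 + 7.7 = 26.2

26.2


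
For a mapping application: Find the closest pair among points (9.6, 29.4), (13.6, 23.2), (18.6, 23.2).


d(P0,P1) = 7.3783, d(P0,P2) = 10.9289, d(P1,P2) = 5
Closest: P1 and P2

Closest pair: (13.6, 23.2) and (18.6, 23.2), distance = 5


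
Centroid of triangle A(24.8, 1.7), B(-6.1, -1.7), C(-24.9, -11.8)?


Centroid = ((x_A+x_B+x_C)/3, (y_A+y_B+y_C)/3)
= ((24.8+(-6.1)+(-24.9))/3, (1.7+(-1.7)+(-11.8))/3)
= (-2.0667, -3.9333)

(-2.0667, -3.9333)


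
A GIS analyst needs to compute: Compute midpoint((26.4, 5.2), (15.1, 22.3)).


M = ((26.4+15.1)/2, (5.2+22.3)/2)
= (20.75, 13.75)

(20.75, 13.75)


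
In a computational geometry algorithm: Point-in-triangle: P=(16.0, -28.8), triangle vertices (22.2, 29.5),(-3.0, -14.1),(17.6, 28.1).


Cross products: AB x AP = 1198.84, BC x BP = -1104.62, CA x CP = -259.5
All same sign? no

No, outside


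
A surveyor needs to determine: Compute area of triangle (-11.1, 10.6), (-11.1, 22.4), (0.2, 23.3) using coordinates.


Area = |x_A(y_B-y_C) + x_B(y_C-y_A) + x_C(y_A-y_B)|/2
= |9.99 + (-140.97) + (-2.36)|/2
= 133.34/2 = 66.67

66.67


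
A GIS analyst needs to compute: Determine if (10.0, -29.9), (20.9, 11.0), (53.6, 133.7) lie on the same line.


Cross product: (20.9-10)*(133.7-(-29.9)) - (11-(-29.9))*(53.6-10)
= 0

Yes, collinear


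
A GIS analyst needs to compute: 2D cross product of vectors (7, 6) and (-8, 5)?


u x v = u_x*v_y - u_y*v_x = 7*5 - 6*(-8)
= 35 - (-48) = 83

83


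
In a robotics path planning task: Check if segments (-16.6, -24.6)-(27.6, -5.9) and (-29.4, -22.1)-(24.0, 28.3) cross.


Cross products: d1=-778.62, d2=-2007.72, d3=349.86, d4=1578.96
d1*d2 < 0 and d3*d4 < 0? no

No, they don't intersect


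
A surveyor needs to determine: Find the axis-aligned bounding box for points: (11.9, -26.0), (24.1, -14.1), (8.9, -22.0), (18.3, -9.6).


x range: [8.9, 24.1]
y range: [-26, -9.6]
Bounding box: (8.9,-26) to (24.1,-9.6)

(8.9,-26) to (24.1,-9.6)


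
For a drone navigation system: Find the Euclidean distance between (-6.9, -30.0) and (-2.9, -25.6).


dx=4, dy=4.4
d^2 = 4^2 + 4.4^2 = 35.36
d = sqrt(35.36) = 5.9464

5.9464


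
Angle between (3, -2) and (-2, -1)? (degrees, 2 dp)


u.v = -4, |u| = sqrt(13) = 3.6056, |v| = sqrt(5) = 2.2361
cos(theta) = u.v/(|u||v|) = -4/sqrt(65) = -0.496139
theta = acos(-0.496139) = 119.74 degrees

119.74 degrees


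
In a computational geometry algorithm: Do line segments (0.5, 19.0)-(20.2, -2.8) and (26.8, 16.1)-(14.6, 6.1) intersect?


Cross products: d1=-298.38, d2=164.58, d3=516.21, d4=53.25
d1*d2 < 0 and d3*d4 < 0? no

No, they don't intersect


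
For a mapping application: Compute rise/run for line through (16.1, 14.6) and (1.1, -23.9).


slope = (y2-y1)/(x2-x1) = ((-23.9)-14.6)/(1.1-16.1) = (-38.5)/(-15) = 2.5667

2.5667


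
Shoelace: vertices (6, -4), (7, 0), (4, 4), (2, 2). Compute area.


Shoelace sum: (6*0 - 7*(-4)) + (7*4 - 4*0) + (4*2 - 2*4) + (2*(-4) - 6*2)
= 36
Area = |36|/2 = 18

18


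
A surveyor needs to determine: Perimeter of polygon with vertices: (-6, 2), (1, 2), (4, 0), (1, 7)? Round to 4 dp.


Sides: (-6, 2)->(1, 2): sqrt(49) = 7, (1, 2)->(4, 0): sqrt(13) = 3.605551, (4, 0)->(1, 7): sqrt(58) = 7.615773, (1, 7)->(-6, 2): sqrt(74) = 8.602325
Sum = 26.823649
Perimeter = 26.8236

26.8236


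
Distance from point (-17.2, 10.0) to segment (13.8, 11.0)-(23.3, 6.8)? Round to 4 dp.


Project P onto AB: t = 0 (clamped to [0,1])
Closest point on segment: (13.8, 11)
Distance: 31.0161

31.0161


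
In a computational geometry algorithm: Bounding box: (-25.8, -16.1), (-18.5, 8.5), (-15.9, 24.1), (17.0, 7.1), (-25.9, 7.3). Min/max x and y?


x range: [-25.9, 17]
y range: [-16.1, 24.1]
Bounding box: (-25.9,-16.1) to (17,24.1)

(-25.9,-16.1) to (17,24.1)


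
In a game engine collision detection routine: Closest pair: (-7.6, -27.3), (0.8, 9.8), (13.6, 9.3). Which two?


d(P0,P1) = 38.0391, d(P0,P2) = 42.2966, d(P1,P2) = 12.8098
Closest: P1 and P2

Closest pair: (0.8, 9.8) and (13.6, 9.3), distance = 12.8098


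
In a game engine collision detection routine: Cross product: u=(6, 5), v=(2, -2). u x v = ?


u x v = u_x*v_y - u_y*v_x = 6*(-2) - 5*2
= (-12) - 10 = -22

-22


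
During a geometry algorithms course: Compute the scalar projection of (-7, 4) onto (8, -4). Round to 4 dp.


u.v = -72, |v| = sqrt(80) = 8.9443
Scalar projection = u.v / |v| = -72 / sqrt(80) = -8.0498

-8.0498
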